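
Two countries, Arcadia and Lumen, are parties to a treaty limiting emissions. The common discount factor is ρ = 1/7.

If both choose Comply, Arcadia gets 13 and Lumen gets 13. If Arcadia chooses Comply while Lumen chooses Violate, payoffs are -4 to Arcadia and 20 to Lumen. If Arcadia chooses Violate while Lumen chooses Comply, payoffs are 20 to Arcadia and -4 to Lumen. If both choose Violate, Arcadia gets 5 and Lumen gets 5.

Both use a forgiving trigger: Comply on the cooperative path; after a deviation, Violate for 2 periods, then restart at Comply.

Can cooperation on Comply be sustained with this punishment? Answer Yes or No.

No

IC: ρ+…+ρ^2 ≥ (20−13)/(13−5) = 7/8.
At ρ = 1/7: partial sum = 0.1633 < 0.8750. Cooperation not sustainable.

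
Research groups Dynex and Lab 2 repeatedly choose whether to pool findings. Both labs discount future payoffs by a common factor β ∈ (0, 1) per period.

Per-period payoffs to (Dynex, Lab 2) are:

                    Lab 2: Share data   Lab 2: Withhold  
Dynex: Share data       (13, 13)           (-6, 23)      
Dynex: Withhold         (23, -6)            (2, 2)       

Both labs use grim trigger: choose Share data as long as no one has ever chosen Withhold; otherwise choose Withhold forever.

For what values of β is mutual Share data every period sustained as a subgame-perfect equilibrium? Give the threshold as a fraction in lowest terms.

10/21

Under grim trigger the critical discount factor is (T−C)/(T−P) with T = 23, C = 13, P = 2.
β* = (23−13)/(23−2) = 10/21.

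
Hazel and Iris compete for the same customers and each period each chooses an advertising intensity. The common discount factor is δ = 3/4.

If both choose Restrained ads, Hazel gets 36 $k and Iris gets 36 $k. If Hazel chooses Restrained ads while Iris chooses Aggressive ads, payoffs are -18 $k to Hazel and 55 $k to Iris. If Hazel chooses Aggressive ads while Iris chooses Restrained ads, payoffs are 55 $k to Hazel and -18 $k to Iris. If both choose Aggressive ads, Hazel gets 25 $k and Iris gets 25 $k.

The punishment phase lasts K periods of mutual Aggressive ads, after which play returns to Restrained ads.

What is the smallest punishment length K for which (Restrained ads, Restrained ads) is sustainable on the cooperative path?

3

No profitable deviation requires (36−25)(δ+…+δ^K) ≥ 55−36, i.e. δ+…+δ^K ≥ 19/11 ≈ 1.7273.
With δ = 3/4, the partial sums are K=1: 0.7500, K=2: 1.3125, K=3: 1.7344.
K = 3 is the first length at which the sum reaches 1.7273.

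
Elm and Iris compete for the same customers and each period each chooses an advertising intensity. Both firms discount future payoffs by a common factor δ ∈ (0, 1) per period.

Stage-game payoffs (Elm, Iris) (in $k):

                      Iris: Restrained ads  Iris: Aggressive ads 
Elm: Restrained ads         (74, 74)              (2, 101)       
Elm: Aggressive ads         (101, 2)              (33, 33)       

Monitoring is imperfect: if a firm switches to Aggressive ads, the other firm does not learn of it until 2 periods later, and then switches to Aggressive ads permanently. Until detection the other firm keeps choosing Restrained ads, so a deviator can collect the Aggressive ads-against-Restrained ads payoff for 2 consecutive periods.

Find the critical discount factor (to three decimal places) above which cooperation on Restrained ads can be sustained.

0.630

Deviating for the 2 undetected periods gains 101−74 = 27 per period over cooperation, then loses 74−33 = 41 per period forever once punishment starts.
Gain: 27(1 + δ + … + δ^1); loss: 41·δ^2/(1−δ).
No profitable deviation ⇔ 27(1−δ^2) ≤ 41·δ^2, i.e. δ^2 ≥ 27/(27+41) = 27/68.
Hence δ ≥ (27/68)^(1/2) ≈ 0.630.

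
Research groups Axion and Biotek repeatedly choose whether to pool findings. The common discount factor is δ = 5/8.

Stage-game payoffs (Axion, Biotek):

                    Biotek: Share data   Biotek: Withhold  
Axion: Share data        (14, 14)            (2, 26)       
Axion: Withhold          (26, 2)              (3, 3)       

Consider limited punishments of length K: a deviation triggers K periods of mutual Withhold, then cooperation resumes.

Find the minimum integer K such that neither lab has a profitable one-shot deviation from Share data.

3

Need Σ_{k=1}^{K} δ^k ≥ (26−14)/(14−3) = 1.0909 at δ = 5/8.
At K = 2 the sum is 1.0156 < 1.0909; at K = 3 it is 1.2598 ≥ 1.0909.
So the minimum punishment length is K = 3.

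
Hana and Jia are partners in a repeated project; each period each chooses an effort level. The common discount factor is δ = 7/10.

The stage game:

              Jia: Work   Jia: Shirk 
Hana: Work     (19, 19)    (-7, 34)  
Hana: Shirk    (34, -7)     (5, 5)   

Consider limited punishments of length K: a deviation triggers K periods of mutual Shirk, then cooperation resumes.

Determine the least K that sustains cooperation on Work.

2

No profitable deviation requires (19−5)(δ+…+δ^K) ≥ 34−19, i.e. δ+…+δ^K ≥ 15/14 ≈ 1.0714.
With δ = 7/10, the partial sums are K=1: 0.7000, K=2: 1.1900.
K = 2 is the first length at which the sum reaches 1.0714.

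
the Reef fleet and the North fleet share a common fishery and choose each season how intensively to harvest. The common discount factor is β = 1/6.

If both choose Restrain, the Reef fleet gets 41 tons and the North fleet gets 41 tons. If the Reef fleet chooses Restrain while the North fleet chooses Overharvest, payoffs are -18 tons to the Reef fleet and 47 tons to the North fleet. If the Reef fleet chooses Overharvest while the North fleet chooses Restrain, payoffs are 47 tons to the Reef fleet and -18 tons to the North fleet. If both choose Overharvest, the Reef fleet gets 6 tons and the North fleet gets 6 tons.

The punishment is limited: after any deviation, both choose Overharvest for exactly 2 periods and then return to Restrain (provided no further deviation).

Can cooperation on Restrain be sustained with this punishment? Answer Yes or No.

Comparing payoff streams over the 3 periods until play realigns: cooperate → 41(1+β+…+β^2); deviate → 47 + 6(β+…+β^2).
Cooperation is sustained iff (41−6)(β+…+β^2) ≥ 47−41.
β+…+β^2 = 1/6·(1−(1/6)^2)/(1−1/6) = 0.1944, and (47−41)/(41−6) = 0.1714.
0.1944 ≥ 0.1714, so cooperation is sustainable.

Yes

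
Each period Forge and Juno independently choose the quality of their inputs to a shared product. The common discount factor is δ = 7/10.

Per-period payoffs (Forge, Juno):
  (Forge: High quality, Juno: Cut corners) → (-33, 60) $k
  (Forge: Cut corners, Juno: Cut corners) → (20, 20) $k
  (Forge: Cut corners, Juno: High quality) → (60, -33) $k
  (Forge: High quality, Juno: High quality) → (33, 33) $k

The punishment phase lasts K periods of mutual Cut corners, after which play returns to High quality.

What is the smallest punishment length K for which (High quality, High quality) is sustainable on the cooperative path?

7

IC: δ(1−δ^K)/(1−δ) ≥ (60−33)/(33−20) = 27/13.
With δ = 7/10: need 1 − δ^K ≥ 27/13·(1−7/10)/(7/10), i.e. δ^K ≤ 0.1099.
Since (7/10)^6 = 0.1176 and (7/10)^7 = 0.0824, the smallest such K is 7.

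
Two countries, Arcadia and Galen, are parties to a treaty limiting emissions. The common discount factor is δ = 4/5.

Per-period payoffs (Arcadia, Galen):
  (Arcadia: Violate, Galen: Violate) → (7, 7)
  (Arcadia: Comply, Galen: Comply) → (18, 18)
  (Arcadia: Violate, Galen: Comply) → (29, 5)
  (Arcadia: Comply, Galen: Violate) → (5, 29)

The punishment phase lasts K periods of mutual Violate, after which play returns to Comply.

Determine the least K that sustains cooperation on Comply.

2

IC: δ(1−δ^K)/(1−δ) ≥ (29−18)/(18−7) = 1.
With δ = 4/5: need 1 − δ^K ≥ 1·(1−4/5)/(4/5), i.e. δ^K ≤ 0.7500.
Since (4/5)^1 = 0.8000 and (4/5)^2 = 0.6400, the smallest such K is 2.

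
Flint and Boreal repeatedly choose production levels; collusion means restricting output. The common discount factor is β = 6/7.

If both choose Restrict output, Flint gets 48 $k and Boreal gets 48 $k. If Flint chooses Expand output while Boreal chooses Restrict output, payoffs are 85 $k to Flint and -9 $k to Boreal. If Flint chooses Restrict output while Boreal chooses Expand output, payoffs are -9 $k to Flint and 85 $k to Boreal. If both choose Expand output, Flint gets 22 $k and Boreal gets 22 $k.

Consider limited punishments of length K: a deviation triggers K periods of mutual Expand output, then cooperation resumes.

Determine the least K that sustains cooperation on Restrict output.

Need Σ_{k=1}^{K} β^k ≥ (85−48)/(48−22) = 1.4231 at β = 6/7.
At K = 1 the sum is 0.8571 < 1.4231; at K = 2 it is 1.5918 ≥ 1.4231.
So the minimum punishment length is K = 2.

2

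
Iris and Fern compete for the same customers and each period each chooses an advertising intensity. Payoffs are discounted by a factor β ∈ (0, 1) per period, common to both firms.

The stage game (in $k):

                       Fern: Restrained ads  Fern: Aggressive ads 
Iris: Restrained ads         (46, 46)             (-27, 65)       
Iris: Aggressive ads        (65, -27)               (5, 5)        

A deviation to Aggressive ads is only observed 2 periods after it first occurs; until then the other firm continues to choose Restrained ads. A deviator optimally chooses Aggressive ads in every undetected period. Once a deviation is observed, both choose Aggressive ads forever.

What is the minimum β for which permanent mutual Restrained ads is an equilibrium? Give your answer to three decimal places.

A deviator earns 65 for 2 periods, then 5 forever; cooperating earns 46 forever. Multiplying the IC by (1−β):
46 ≥ 65(1−β^2) + 5β^2, so 60·β^2 ≥ 19 and β^2 ≥ 19/60.
β ≥ (19/60)^(1/2) ≈ 0.563.

0.563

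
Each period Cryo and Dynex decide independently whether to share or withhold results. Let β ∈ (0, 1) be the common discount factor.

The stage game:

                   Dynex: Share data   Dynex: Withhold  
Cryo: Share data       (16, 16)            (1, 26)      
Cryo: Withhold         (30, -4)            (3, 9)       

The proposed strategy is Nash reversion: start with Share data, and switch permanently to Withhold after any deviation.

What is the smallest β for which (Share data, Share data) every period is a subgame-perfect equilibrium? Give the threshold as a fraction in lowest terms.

10/17

For Cryo: deviation gain 30−16 = 14, per-period punishment loss 16−3 = 13. IC gives β ≥ 14/27.
For Dynex: gain 10, loss 7 per period, so β ≥ 10/17.
The tighter constraint is Dynex's, so cooperation needs β ≥ 10/17.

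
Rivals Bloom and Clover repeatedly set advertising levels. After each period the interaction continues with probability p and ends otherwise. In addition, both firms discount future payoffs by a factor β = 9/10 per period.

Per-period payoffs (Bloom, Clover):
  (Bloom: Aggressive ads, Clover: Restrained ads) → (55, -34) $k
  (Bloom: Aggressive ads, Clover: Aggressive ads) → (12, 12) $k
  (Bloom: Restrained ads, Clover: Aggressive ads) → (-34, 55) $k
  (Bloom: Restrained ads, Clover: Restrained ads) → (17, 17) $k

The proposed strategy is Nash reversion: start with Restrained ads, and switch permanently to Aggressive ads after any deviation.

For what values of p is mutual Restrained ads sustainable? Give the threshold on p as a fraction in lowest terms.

380/387

With continuation probability p and discount β, the effective per-period discount factor is βp.
Grim-trigger IC: βp ≥ (55−17)/(55−12) = 38/43.
So p ≥ (38/43)/(9/10) = 380/387.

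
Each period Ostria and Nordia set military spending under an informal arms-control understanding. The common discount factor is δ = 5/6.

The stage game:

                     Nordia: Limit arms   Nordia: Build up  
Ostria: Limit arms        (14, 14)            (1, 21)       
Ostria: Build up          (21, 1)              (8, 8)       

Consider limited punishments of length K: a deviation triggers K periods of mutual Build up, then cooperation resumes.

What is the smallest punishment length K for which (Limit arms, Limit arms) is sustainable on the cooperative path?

2

Need Σ_{k=1}^{K} δ^k ≥ (21−14)/(14−8) = 1.1667 at δ = 5/6.
At K = 1 the sum is 0.8333 < 1.1667; at K = 2 it is 1.5278 ≥ 1.1667.
So the minimum punishment length is K = 2.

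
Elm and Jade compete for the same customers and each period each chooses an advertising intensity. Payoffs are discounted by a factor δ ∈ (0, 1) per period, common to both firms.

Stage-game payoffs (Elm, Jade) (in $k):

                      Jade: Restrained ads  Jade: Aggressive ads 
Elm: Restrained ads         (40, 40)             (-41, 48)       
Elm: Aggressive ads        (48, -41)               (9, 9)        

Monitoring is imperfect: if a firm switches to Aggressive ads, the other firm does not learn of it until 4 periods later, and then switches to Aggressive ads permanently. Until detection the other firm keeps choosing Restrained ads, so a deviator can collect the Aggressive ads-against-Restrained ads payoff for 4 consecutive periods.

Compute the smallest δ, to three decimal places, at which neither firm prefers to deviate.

The best deviation is to choose Aggressive ads for all 4 undetected periods, earning 48 each, then 9 forever once detected.
Deviation value: 48(1−δ^4)/(1−δ) + 9δ^4/(1−δ); cooperation value: 40/(1−δ).
IC: 40 ≥ 48(1−δ^4) + 9δ^4 = 48 − 39δ^4.
So δ^4 ≥ 8/39, giving δ ≥ (8/39)^(1/4) ≈ 0.673.

0.673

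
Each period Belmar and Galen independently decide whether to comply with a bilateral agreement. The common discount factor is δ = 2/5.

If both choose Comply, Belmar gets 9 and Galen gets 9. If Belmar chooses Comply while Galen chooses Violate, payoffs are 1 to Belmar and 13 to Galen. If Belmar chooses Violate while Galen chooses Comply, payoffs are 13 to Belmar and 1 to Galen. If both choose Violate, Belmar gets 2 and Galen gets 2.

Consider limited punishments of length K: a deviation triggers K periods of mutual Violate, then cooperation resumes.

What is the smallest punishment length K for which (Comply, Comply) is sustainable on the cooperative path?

3

Need Σ_{k=1}^{K} δ^k ≥ (13−9)/(9−2) = 0.5714 at δ = 2/5.
At K = 2 the sum is 0.5600 < 0.5714; at K = 3 it is 0.6240 ≥ 0.5714.
So the minimum punishment length is K = 3.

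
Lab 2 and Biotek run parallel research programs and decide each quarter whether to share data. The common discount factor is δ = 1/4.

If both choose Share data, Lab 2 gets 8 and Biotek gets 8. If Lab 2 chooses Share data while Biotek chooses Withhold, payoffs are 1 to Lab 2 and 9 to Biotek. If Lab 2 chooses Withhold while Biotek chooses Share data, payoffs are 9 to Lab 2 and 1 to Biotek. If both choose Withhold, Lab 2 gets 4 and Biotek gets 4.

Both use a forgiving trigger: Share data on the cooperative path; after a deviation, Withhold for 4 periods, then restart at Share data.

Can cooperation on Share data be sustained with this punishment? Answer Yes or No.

Yes

IC: δ+…+δ^4 ≥ (9−8)/(8−4) = 1/4.
At δ = 1/4: partial sum = 0.3320 ≥ 0.2500. Cooperation sustainable.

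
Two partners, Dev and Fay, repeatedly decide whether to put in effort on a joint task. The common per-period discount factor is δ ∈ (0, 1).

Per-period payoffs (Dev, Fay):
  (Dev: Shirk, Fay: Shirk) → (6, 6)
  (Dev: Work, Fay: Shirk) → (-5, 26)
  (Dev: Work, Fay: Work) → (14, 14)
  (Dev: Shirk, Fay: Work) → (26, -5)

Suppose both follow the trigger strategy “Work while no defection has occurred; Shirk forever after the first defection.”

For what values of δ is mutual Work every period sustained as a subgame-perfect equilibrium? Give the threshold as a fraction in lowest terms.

14/(1−δ) ≥ 26 + 6δ/(1−δ)
14 ≥ 26 − 20δ
δ ≥ 12/20 = 3/5.

3/5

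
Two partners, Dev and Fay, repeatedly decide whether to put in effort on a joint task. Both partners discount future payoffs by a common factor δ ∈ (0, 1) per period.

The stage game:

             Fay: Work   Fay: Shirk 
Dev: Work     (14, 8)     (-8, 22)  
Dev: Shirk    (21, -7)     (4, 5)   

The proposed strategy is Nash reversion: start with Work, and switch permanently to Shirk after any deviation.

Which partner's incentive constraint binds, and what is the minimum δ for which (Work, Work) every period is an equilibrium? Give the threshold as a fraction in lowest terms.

Dev's threshold: (21−14)/(21−4) = 7/17.
Fay's threshold: (22−8)/(22−5) = 14/17.
7/17 < 14/17, so Fay binds and δ* = 14/17.

Fay; δ ≥ 14/17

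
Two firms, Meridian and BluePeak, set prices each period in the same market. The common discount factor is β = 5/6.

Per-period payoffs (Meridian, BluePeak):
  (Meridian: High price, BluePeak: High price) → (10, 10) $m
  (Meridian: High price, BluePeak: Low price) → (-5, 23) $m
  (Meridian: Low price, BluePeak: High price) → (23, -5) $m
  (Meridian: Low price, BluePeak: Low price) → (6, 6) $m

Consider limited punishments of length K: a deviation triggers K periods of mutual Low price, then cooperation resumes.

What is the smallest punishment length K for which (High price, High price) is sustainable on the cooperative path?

No profitable deviation requires (10−6)(β+…+β^K) ≥ 23−10, i.e. β+…+β^K ≥ 13/4 ≈ 3.2500.
With β = 5/6, the partial sums are K=1: 0.8333, K=2: 1.5278, K=3: 2.1065, K=4: 2.5887, K=5: 2.9906, K=6: 3.3255.
K = 6 is the first length at which the sum reaches 3.2500.

6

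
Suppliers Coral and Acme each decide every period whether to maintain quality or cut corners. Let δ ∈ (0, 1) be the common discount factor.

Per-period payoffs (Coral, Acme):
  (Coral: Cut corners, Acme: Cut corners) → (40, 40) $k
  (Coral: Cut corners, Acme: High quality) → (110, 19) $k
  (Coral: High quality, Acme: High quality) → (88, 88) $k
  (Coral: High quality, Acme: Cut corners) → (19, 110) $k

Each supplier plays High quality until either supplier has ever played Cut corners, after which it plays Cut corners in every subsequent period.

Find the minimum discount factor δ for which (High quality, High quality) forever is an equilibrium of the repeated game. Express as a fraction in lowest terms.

11/35

Under grim trigger the critical discount factor is (T−C)/(T−P) with T = 110, C = 88, P = 40.
δ* = (110−88)/(110−40) = 22/70 = 11/35.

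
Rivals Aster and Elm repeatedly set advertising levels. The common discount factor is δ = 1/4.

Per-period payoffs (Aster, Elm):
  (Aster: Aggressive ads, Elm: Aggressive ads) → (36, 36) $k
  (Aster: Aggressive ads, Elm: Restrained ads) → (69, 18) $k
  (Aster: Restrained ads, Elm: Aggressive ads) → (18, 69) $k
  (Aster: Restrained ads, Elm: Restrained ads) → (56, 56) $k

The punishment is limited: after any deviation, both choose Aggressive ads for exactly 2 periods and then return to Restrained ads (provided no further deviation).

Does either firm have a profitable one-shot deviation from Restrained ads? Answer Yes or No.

IC: δ+…+δ^2 ≥ (69−56)/(56−36) = 13/20.
At δ = 1/4: partial sum = 0.3125 < 0.6500. Cooperation not sustainable.

Yes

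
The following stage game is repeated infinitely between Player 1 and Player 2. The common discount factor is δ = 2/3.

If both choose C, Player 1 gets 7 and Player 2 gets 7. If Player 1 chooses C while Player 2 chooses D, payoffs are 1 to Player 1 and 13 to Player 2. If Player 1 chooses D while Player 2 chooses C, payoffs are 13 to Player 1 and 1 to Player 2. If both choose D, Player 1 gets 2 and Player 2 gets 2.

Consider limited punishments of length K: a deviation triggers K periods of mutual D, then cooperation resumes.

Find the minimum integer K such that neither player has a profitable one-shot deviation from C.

3

IC: δ(1−δ^K)/(1−δ) ≥ (13−7)/(7−2) = 6/5.
With δ = 2/3: need 1 − δ^K ≥ 6/5·(1−2/3)/(2/3), i.e. δ^K ≤ 0.4000.
Since (2/3)^2 = 0.4444 and (2/3)^3 = 0.2963, the smallest such K is 3.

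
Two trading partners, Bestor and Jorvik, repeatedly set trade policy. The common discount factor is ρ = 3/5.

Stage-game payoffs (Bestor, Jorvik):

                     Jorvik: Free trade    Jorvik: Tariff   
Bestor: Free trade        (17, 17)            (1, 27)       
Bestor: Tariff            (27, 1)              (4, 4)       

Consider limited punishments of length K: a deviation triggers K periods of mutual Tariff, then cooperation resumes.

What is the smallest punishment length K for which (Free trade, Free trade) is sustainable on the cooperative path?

No profitable deviation requires (17−4)(ρ+…+ρ^K) ≥ 27−17, i.e. ρ+…+ρ^K ≥ 10/13 ≈ 0.7692.
With ρ = 3/5, the partial sums are K=1: 0.6000, K=2: 0.9600.
K = 2 is the first length at which the sum reaches 0.7692.

2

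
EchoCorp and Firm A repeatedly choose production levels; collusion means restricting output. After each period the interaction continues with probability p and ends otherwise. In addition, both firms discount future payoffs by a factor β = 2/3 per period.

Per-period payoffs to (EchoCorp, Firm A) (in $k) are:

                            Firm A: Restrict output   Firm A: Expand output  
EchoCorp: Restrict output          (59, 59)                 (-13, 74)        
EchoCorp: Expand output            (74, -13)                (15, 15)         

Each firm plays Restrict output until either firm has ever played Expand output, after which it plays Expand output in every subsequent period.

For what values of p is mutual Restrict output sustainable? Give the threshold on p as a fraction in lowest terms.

Expected continuation weight on next period's payoff is β·p = 2/3·p, which plays the role of the discount factor.
Cooperation requires 2/3·p ≥ (74−59)/(74−15) = 15/59, hence p ≥ 45/118.

45/118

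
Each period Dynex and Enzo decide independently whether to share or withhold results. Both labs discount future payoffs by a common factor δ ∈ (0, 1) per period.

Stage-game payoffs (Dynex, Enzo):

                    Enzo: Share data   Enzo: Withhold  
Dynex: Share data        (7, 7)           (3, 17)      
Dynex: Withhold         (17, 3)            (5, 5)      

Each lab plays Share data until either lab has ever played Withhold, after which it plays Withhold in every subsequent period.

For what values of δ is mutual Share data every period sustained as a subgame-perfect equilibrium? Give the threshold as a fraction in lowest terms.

7/(1−δ) ≥ 17 + 5δ/(1−δ)
7 ≥ 17 − 12δ
δ ≥ 10/12 = 5/6.

5/6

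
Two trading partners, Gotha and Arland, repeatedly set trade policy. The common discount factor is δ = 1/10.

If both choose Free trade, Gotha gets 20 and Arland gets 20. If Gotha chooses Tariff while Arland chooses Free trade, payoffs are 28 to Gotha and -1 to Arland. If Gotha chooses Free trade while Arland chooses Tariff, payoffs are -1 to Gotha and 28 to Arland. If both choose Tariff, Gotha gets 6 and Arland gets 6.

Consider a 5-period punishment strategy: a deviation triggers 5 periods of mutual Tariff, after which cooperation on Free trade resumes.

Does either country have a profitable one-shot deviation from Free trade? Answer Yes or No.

Comparing payoff streams over the 6 periods until play realigns: cooperate → 20(1+δ+…+δ^5); deviate → 28 + 6(δ+…+δ^5).
Cooperation is sustained iff (20−6)(δ+…+δ^5) ≥ 28−20.
δ+…+δ^5 = 1/10·(1−(1/10)^5)/(1−1/10) = 0.1111, and (28−20)/(20−6) = 0.5714.
0.1111 < 0.5714, so cooperation is not sustainable.

Yes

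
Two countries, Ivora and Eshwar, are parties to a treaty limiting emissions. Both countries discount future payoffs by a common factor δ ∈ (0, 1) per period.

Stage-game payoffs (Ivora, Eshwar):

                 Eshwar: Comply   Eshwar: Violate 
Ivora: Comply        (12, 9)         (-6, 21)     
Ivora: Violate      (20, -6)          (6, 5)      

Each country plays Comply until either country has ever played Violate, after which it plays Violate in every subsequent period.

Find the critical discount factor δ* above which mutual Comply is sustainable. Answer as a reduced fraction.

Ivora's threshold: (20−12)/(20−6) = 4/7.
Eshwar's threshold: (21−9)/(21−5) = 3/4.
4/7 < 3/4, so Eshwar binds and δ* = 3/4.

3/4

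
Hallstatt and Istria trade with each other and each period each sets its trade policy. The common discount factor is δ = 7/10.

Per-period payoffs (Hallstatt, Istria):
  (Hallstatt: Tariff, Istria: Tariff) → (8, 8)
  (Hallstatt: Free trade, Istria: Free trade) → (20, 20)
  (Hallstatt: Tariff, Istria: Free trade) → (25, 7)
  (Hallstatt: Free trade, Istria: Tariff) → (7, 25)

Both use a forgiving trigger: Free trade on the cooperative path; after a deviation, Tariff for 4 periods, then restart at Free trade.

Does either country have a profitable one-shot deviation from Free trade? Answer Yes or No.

IC: δ+…+δ^4 ≥ (25−20)/(20−8) = 5/12.
At δ = 7/10: partial sum = 1.7731 ≥ 0.4167. Cooperation sustainable.

No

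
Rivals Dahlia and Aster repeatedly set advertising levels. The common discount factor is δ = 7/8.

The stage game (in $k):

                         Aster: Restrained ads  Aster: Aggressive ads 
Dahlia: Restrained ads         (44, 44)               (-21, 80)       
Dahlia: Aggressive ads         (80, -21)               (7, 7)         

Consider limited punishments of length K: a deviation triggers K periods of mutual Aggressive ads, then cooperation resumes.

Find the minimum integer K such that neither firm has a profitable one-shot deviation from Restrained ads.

2

Need Σ_{k=1}^{K} δ^k ≥ (80−44)/(44−7) = 0.9730 at δ = 7/8.
At K = 1 the sum is 0.8750 < 0.9730; at K = 2 it is 1.6406 ≥ 0.9730.
So the minimum punishment length is K = 2.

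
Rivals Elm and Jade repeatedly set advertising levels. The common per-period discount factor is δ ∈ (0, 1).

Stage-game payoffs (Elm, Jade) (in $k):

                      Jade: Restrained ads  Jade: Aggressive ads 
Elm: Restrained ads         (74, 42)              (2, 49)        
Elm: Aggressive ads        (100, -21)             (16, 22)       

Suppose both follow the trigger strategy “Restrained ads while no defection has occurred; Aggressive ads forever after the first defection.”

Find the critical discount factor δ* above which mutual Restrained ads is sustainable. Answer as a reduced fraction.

13/42

Elm: cooperation gives 74 each period; deviation gives 100 once then 16 forever.
  74/(1−δ) ≥ 100 + 16δ/(1−δ) ⇒ δ ≥ 26/84 = 13/42.
Jade: cooperation gives 42 each period; deviation gives 49 once then 22 forever.
  δ ≥ 7/27.
Both must hold, so the binding constraint is Elm's: δ ≥ 13/42.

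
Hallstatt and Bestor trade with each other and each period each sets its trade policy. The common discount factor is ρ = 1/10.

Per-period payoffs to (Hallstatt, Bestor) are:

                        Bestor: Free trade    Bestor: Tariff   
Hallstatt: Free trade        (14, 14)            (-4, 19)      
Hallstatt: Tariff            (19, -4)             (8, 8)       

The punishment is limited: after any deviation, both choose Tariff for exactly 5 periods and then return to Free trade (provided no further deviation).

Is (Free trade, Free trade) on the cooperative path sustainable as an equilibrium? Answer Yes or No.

No

IC: ρ+…+ρ^5 ≥ (19−14)/(14−8) = 5/6.
At ρ = 1/10: partial sum = 0.1111 < 0.8333. Cooperation not sustainable.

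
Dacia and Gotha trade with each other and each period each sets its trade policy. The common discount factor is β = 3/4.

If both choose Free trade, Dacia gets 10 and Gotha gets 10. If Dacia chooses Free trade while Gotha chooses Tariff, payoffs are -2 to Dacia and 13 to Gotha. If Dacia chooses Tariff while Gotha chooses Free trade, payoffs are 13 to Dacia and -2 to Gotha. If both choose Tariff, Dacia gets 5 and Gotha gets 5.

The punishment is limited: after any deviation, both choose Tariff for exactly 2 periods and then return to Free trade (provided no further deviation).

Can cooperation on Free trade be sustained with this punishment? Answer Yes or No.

Yes

IC: β+…+β^2 ≥ (13−10)/(10−5) = 3/5.
At β = 3/4: partial sum = 1.3125 ≥ 0.6000. Cooperation sustainable.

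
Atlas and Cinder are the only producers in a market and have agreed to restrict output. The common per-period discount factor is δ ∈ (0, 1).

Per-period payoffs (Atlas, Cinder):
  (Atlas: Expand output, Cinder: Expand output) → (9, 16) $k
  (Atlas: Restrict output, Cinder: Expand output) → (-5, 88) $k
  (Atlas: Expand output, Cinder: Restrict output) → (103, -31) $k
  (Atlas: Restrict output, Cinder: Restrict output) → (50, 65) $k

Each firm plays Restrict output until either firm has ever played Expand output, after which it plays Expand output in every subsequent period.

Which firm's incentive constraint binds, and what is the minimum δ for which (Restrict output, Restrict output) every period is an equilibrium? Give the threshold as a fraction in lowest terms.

Atlas: cooperation gives 50 each period; deviation gives 103 once then 9 forever.
  50/(1−δ) ≥ 103 + 9δ/(1−δ) ⇒ δ ≥ 53/94.
Cinder: cooperation gives 65 each period; deviation gives 88 once then 16 forever.
  δ ≥ 23/72.
Both must hold, so the binding constraint is Atlas's: δ ≥ 53/94.

Atlas; δ ≥ 53/94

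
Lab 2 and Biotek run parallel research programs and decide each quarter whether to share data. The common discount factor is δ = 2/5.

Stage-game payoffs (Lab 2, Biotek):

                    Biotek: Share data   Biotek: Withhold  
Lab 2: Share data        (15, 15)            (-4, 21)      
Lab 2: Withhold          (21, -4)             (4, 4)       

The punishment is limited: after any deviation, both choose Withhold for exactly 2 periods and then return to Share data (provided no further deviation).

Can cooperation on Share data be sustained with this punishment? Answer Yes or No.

A one-shot deviation gives 21 now, then 4 for 2 periods, then back to 15.
Gain from deviating: (21−15) today; loss: (15−4) in each of the next 2 periods.
No-deviation condition: (15−4)(δ+…+δ^2) ≥ 21−15, i.e. δ+…+δ^2 ≥ 6/11.
At δ = 2/5: δ+…+δ^2 = 0.5600 ≥ 0.5455.
So cooperation is sustainable.

Yes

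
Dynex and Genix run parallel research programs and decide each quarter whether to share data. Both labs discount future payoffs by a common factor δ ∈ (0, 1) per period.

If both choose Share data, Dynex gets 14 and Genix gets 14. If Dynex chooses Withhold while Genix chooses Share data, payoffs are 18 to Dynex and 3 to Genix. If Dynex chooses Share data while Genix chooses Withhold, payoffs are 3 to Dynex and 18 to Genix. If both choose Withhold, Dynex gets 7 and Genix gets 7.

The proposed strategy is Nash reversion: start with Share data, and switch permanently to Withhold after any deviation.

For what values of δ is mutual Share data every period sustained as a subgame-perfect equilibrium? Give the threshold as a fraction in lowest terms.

Under grim trigger the critical discount factor is (T−C)/(T−P) with T = 18, C = 14, P = 7.
δ* = (18−14)/(18−7) = 4/11.

4/11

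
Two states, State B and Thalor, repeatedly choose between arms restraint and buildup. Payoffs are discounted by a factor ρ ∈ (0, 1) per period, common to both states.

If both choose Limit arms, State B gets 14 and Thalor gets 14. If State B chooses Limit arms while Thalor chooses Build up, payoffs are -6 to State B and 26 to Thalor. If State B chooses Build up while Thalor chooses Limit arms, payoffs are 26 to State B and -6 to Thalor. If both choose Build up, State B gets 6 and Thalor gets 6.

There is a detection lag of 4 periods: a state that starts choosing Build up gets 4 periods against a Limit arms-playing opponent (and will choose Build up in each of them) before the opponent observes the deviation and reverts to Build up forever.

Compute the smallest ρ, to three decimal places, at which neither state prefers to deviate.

The best deviation is to choose Build up for all 4 undetected periods, earning 26 each, then 6 forever once detected.
Deviation value: 26(1−ρ^4)/(1−ρ) + 6ρ^4/(1−ρ); cooperation value: 14/(1−ρ).
IC: 14 ≥ 26(1−ρ^4) + 6ρ^4 = 26 − 20ρ^4.
So ρ^4 ≥ 12/20 = 3/5, giving ρ ≥ (3/5)^(1/4) ≈ 0.880.

0.880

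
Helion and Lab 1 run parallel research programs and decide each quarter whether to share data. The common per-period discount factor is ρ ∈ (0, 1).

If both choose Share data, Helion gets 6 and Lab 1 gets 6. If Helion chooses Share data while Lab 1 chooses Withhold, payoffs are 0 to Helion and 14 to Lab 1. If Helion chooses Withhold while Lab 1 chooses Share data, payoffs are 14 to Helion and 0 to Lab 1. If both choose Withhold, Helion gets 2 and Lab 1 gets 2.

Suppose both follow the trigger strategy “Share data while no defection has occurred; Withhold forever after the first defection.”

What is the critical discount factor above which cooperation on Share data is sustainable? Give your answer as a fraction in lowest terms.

2/3

6/(1−ρ) ≥ 14 + 2ρ/(1−ρ)
6 ≥ 14 − 12ρ
ρ ≥ 8/12 = 2/3.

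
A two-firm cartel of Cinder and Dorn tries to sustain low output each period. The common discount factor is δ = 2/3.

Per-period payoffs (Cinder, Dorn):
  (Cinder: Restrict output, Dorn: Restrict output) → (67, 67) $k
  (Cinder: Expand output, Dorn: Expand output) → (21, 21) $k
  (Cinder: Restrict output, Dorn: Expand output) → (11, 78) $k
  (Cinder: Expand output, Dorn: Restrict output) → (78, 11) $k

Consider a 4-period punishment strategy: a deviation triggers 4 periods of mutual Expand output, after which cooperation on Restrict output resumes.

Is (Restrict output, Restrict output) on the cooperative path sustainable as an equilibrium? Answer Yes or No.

IC: δ+…+δ^4 ≥ (78−67)/(67−21) = 11/46.
At δ = 2/3: partial sum = 1.6049 ≥ 0.2391. Cooperation sustainable.

Yes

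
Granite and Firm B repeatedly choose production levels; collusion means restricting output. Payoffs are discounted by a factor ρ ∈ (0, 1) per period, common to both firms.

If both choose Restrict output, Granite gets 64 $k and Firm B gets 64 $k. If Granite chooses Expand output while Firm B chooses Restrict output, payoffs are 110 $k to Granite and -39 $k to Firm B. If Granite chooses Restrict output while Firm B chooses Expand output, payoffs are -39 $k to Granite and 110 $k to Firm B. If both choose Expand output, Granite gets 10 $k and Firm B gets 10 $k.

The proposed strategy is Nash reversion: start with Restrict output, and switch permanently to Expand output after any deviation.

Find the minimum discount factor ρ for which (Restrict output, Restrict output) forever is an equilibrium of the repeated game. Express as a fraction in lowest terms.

One-period gain from deviating is 110 − 64 = 46. The loss is 64 − 10 = 54 in every subsequent period, with present value 54·ρ/(1−ρ).
Deviation is unprofitable when 54·ρ/(1−ρ) ≥ 46, i.e. ρ/(1−ρ) ≥ 23/27.
Equivalently ρ ≥ 46/(46+54) = 23/50.

23/50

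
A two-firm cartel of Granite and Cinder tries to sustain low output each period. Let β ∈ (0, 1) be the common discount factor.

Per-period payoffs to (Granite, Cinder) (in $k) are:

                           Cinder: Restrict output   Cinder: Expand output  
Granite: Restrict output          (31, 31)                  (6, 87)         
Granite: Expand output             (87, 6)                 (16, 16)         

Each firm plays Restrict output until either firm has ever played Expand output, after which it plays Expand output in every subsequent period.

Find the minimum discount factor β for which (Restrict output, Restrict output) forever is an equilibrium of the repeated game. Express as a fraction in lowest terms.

Cooperation forever yields 31 each period: 31/(1−β).
Deviating yields 87 once, then 16 forever: 87 + 16β/(1−β).
No profitable deviation requires 31/(1−β) ≥ 87 + 16β/(1−β).
Multiplying by (1−β): 31 ≥ 87(1−β) + 16β = 87 − 71β.
So 71β ≥ 56, i.e. β ≥ 56/71.

56/71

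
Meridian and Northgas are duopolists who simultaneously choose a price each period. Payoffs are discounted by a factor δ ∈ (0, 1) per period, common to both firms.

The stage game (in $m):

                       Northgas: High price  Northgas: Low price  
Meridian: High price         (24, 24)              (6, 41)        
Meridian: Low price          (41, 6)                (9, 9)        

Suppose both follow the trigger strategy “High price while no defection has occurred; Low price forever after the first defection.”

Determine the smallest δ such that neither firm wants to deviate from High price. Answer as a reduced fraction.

17/32

24/(1−δ) ≥ 41 + 9δ/(1−δ)
24 ≥ 41 − 32δ
δ ≥ 17/32.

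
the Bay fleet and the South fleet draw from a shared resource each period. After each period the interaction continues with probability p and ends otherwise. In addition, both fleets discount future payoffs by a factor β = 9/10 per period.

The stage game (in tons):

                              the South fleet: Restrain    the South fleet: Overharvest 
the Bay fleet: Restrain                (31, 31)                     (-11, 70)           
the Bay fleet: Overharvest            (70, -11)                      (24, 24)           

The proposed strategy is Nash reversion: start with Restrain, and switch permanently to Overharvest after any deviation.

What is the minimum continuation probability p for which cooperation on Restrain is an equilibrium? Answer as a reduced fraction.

65/69

With continuation probability p and discount β, the effective per-period discount factor is βp.
Grim-trigger IC: βp ≥ (70−31)/(70−24) = 39/46.
So p ≥ (39/46)/(9/10) = 65/69.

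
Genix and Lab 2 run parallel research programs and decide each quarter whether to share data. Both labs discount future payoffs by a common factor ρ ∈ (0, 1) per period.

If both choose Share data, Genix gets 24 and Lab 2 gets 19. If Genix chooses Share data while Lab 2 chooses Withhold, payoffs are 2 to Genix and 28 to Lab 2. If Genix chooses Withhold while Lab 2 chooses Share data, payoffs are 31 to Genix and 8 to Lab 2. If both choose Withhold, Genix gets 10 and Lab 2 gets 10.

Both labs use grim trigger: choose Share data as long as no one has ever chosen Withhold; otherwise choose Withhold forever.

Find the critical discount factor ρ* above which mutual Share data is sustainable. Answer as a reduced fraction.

For Genix: deviation gain 31−24 = 7, per-period punishment loss 24−10 = 14. IC gives ρ ≥ 7/21 = 1/3.
For Lab 2: gain 9, loss 9 per period, so ρ ≥ 9/18 = 1/2.
The tighter constraint is Lab 2's, so cooperation needs ρ ≥ 1/2.

1/2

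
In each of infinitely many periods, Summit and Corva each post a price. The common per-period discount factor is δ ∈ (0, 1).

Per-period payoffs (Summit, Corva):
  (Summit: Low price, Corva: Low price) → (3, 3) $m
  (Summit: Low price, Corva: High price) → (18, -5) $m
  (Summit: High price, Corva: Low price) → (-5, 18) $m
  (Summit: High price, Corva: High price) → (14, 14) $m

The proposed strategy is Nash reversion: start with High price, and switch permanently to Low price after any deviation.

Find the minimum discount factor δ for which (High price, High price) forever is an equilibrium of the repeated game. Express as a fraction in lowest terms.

Under grim trigger the critical discount factor is (T−C)/(T−P) with T = 18, C = 14, P = 3.
δ* = (18−14)/(18−3) = 4/15.

4/15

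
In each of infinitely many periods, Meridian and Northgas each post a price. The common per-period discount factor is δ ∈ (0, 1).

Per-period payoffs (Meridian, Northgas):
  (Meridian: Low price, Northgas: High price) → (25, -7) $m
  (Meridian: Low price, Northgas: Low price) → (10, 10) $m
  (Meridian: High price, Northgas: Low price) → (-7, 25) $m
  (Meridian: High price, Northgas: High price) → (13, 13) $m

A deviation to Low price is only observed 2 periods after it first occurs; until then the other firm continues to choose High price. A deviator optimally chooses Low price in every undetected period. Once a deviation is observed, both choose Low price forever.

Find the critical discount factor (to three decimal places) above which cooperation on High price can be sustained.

The best deviation is to choose Low price for all 2 undetected periods, earning 25 each, then 10 forever once detected.
Deviation value: 25(1−δ^2)/(1−δ) + 10δ^2/(1−δ); cooperation value: 13/(1−δ).
IC: 13 ≥ 25(1−δ^2) + 10δ^2 = 25 − 15δ^2.
So δ^2 ≥ 12/15 = 4/5, giving δ ≥ (4/5)^(1/2) ≈ 0.894.

0.894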